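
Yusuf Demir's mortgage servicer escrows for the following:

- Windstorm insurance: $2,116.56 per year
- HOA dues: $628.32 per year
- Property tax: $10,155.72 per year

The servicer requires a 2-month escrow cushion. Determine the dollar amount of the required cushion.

Windstorm insurance = $2,116.56
HOA dues = $628.32
Property tax = $10,155.72
Annual escrow total = $12,900.60
Monthly = $12,900.60 / 12 = $1,075.05
Reserve = 2 × $1,075.05 = $2,150.10

$2,150.10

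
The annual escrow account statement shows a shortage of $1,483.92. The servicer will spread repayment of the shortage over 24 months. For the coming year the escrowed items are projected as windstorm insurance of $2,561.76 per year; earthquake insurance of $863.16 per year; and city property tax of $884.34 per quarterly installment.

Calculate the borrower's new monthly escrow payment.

$642.02

Windstorm insurance = $2,561.76 annually
Earthquake insurance = $863.16 annually
City property tax = $884.34 × 4 = $3,537.36 annually
Annual escrow total = $2,561.76 + $863.16 + $3,537.36 = $6,962.28
Per month = $6,962.28 / 12 = $580.19
Shortage per month = $1,483.92 / 24 = $61.83
Adjusted monthly = $580.19 + $61.83 = $642.02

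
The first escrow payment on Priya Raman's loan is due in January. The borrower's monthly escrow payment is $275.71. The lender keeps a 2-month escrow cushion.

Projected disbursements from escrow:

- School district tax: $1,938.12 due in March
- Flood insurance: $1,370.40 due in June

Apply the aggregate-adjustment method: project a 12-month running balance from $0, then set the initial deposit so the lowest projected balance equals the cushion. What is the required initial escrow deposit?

Cushion = 2 × $275.71 = $551.42
Trial balance (start $0, +$275.71 each month, − disbursements):
  Jan: +$275.71 → $275.71
  Feb: +$275.71 → $551.42
  Mar: +$275.71 − $1,938.12 → -$1,110.99
  Apr: +$275.71 → -$835.28
  May: +$275.71 → -$559.57
  Jun: +$275.71 − $1,370.40 → -$1,654.26
  Jul: +$275.71 → -$1,378.55
  Aug: +$275.71 → -$1,102.84
  Sep: +$275.71 → -$827.13
  Oct: +$275.71 → -$551.42
  Nov: +$275.71 → -$275.71
  Dec: +$275.71 → $0.00
Lowest trial balance = -$1,654.26 (Jun)
Initial deposit = cushion − low point = $551.42 − (-$1,654.26) = $2,205.68

$2,205.68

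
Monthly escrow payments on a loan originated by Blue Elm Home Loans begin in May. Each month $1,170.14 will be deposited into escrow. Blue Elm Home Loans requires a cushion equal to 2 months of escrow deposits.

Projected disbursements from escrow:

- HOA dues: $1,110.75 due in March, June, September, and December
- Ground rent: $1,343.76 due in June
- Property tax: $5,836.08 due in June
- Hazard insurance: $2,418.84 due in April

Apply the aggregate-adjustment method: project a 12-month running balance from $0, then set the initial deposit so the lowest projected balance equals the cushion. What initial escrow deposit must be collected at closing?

$8,290.59

Cushion = 2 × $1,170.14 = $2,340.28
Trial balance (start $0, +$1,170.14 each month, − disbursements):
  May: +$1,170.14 → $1,170.14
  Jun: +$1,170.14 − $8,290.59 → -$5,950.31
  Jul: +$1,170.14 → -$4,780.17
  Aug: +$1,170.14 → -$3,610.03
  Sep: +$1,170.14 − $1,110.75 → -$3,550.64
  Oct: +$1,170.14 → -$2,380.50
  Nov: +$1,170.14 → -$1,210.36
  Dec: +$1,170.14 − $1,110.75 → -$1,150.97
  Jan: +$1,170.14 → $19.17
  Feb: +$1,170.14 → $1,189.31
  Mar: +$1,170.14 − $1,110.75 → $1,248.70
  Apr: +$1,170.14 − $2,418.84 → $0.00
Lowest trial balance = -$5,950.31 (Jun)
Initial deposit = cushion − low point = $2,340.28 − (-$5,950.31) = $8,290.59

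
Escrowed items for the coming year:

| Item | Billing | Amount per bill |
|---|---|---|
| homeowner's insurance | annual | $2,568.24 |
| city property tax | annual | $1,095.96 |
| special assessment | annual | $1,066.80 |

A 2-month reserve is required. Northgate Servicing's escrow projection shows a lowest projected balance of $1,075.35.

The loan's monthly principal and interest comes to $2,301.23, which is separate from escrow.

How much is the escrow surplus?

Homeowner's insurance: $2,568.24
City property tax: $1,095.96
Special assessment: $1,066.80
Annual escrow total = $2,568.24 + $1,095.96 + $1,066.80 = $4,731.00
Monthly = $4,731.00 ÷ 12 = $394.25
Cushion = 2 × $394.25 = $788.50
Excess over cushion: $1,075.35 − $788.50 = $286.85

$286.85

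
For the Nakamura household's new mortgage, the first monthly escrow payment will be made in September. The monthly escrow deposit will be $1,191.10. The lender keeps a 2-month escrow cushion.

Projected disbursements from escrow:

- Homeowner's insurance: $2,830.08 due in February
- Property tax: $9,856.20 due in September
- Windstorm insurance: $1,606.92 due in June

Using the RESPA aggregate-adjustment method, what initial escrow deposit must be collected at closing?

Cushion = 2 × $1,191.10 = $2,382.20
Trial balance (start $0, +$1,191.10 each month, − disbursements):
  Sep: +$1,191.10 − $9,856.20 → -$8,665.10
  Oct: +$1,191.10 → -$7,474.00
  Nov: +$1,191.10 → -$6,282.90
  Dec: +$1,191.10 → -$5,091.80
  Jan: +$1,191.10 → -$3,900.70
  Feb: +$1,191.10 − $2,830.08 → -$5,539.68
  Mar: +$1,191.10 → -$4,348.58
  Apr: +$1,191.10 → -$3,157.48
  May: +$1,191.10 → -$1,966.38
  Jun: +$1,191.10 − $1,606.92 → -$2,382.20
  Jul: +$1,191.10 → -$1,191.10
  Aug: +$1,191.10 → $0.00
Lowest trial balance = -$8,665.10 (Sep)
Initial deposit = cushion − low point = $2,382.20 − (-$8,665.10) = $11,047.30

$11,047.30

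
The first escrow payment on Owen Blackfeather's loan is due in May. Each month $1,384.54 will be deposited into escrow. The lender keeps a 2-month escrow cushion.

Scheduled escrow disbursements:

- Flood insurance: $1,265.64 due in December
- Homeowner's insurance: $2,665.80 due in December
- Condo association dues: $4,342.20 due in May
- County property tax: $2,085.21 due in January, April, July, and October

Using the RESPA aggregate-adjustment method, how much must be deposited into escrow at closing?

Cushion = 2 × $1,384.54 = $2,769.08
Trial balance (start $0, +$1,384.54 each month, − disbursements):
  May: +$1,384.54 − $4,342.20 → -$2,957.66
  Jun: +$1,384.54 → -$1,573.12
  Jul: +$1,384.54 − $2,085.21 → -$2,273.79
  Aug: +$1,384.54 → -$889.25
  Sep: +$1,384.54 → $495.29
  Oct: +$1,384.54 − $2,085.21 → -$205.38
  Nov: +$1,384.54 → $1,179.16
  Dec: +$1,384.54 − $3,931.44 → -$1,367.74
  Jan: +$1,384.54 − $2,085.21 → -$2,068.41
  Feb: +$1,384.54 → -$683.87
  Mar: +$1,384.54 → $700.67
  Apr: +$1,384.54 − $2,085.21 → $0.00
Lowest trial balance = -$2,957.66 (May)
Initial deposit = cushion − low point = $2,769.08 − (-$2,957.66) = $5,726.74

$5,726.74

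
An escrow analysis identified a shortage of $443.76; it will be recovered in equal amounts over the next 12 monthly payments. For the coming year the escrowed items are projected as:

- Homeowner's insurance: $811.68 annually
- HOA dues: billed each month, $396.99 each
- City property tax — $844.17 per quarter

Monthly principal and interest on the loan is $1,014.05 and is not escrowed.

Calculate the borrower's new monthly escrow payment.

Homeowner's insurance — $811.68 annually
HOA dues — $396.99 × 12 = $4,763.88 annually
City property tax — $844.17 × 4 = $3,376.68 annually
Total annual escrow = $8,952.24
Monthly escrow = $8,952.24 ÷ 12 = $746.02
Shortage per month = $443.76 / 12 = $36.98
New monthly escrow = $746.02 + $36.98 = $783.00

$783.00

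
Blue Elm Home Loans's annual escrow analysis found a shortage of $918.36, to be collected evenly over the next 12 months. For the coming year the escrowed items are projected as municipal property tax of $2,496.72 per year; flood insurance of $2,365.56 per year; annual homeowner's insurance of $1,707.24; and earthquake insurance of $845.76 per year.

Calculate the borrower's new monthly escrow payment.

Municipal property tax — $2,496.72 per year
Flood insurance — $2,365.56 per year
Homeowner's insurance — $1,707.24 per year
Earthquake insurance — $845.76 per year
Combined annual = $7,415.28
Monthly escrow = $7,415.28 ÷ 12 = $617.94
Shortage per month = $918.36 ÷ 12 = $76.53
Adjusted monthly = $617.94 + $76.53 = $694.47

$694.47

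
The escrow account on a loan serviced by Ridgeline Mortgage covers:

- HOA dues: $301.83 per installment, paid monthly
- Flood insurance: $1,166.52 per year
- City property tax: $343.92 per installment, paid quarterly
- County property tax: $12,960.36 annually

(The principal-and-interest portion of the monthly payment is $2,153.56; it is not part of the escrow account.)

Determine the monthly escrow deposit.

HOA dues = $301.83 × 12 = $3,621.96/yr
Flood insurance = $1,166.52/yr
City property tax = $343.92 × 4 = $1,375.68/yr
County property tax = $12,960.36/yr
Total annual escrow = $19,124.52
Monthly = $19,124.52 ÷ 12 = $1,593.71

$1,593.71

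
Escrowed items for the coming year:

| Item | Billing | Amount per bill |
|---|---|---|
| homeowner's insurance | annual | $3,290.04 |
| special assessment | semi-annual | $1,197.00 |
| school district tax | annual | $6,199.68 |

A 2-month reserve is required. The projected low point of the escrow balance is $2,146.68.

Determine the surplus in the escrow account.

Homeowner's insurance — $3,290.04 per year
Special assessment — $1,197.00 × 2 = $2,394.00 per year
School district tax — $6,199.68 per year
Combined annual = $3,290.04 + $2,394.00 + $6,199.68 = $11,883.72
Per month = $11,883.72 ÷ 12 = $990.31
Required reserve = 2 × $990.31 = $1,980.62
Surplus = $2,146.68 − $1,980.62 = $166.06

$166.06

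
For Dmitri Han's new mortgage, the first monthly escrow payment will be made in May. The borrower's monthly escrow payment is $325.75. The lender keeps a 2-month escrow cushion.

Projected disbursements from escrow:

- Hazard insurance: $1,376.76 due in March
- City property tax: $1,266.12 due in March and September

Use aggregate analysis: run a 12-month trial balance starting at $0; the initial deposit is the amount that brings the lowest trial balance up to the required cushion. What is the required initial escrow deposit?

$977.25

Cushion = 2 × $325.75 = $651.50
Trial balance (start $0, +$325.75 each month, − disbursements):
  May: +$325.75 → $325.75
  Jun: +$325.75 → $651.50
  Jul: +$325.75 → $977.25
  Aug: +$325.75 → $1,303.00
  Sep: +$325.75 − $1,266.12 → $362.63
  Oct: +$325.75 → $688.38
  Nov: +$325.75 → $1,014.13
  Dec: +$325.75 → $1,339.88
  Jan: +$325.75 → $1,665.63
  Feb: +$325.75 → $1,991.38
  Mar: +$325.75 − $2,642.88 → -$325.75
  Apr: +$325.75 → $0.00
Lowest trial balance = -$325.75 (Mar)
Initial deposit = cushion − low point = $651.50 − (-$325.75) = $977.25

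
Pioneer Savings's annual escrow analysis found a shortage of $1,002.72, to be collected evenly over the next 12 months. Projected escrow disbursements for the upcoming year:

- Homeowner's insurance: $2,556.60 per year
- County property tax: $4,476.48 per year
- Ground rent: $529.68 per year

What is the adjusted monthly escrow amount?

Homeowner's insurance: $2,556.60 per year
County property tax: $4,476.48 per year
Ground rent: $529.68 per year
Total per year = $7,562.76
Base monthly escrow = $7,562.76 / 12 = $630.23
Shortage spread = $1,002.72 ÷ 12 = $83.56/mo
New monthly escrow = $630.23 + $83.56 = $713.79

$713.79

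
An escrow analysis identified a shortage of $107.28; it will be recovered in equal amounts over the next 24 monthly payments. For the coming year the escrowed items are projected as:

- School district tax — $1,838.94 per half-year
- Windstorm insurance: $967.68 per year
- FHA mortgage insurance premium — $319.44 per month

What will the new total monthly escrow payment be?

School district tax = $1,838.94 × 2 = $3,677.88 annually
Windstorm insurance = $967.68 annually
FHA mortgage insurance premium = $319.44 × 12 = $3,833.28 annually
Total annual escrow = $3,677.88 + $967.68 + $3,833.28 = $8,478.84
Monthly escrow = $8,478.84 / 12 = $706.57
Shortage per month = $107.28 / 24 = $4.47
Adjusted monthly = $706.57 + $4.47 = $711.04

$711.04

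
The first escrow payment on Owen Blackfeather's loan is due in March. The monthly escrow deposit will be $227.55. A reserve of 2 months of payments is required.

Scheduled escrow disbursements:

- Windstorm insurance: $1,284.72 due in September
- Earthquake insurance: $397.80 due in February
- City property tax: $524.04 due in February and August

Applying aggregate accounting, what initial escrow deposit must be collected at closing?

$671.01

Cushion = 2 × $227.55 = $455.10
Trial balance (start $0, +$227.55 each month, − disbursements):
  Mar: +$227.55 → $227.55
  Apr: +$227.55 → $455.10
  May: +$227.55 → $682.65
  Jun: +$227.55 → $910.20
  Jul: +$227.55 → $1,137.75
  Aug: +$227.55 − $524.04 → $841.26
  Sep: +$227.55 − $1,284.72 → -$215.91
  Oct: +$227.55 → $11.64
  Nov: +$227.55 → $239.19
  Dec: +$227.55 → $466.74
  Jan: +$227.55 → $694.29
  Feb: +$227.55 − $921.84 → $0.00
Lowest trial balance = -$215.91 (Sep)
Initial deposit = cushion − low point = $455.10 − (-$215.91) = $671.01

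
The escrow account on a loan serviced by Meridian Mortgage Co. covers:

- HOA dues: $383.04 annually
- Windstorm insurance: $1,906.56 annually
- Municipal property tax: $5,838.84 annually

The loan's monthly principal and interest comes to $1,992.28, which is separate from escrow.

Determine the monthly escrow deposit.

$677.37

HOA dues: $383.04 per year
Windstorm insurance: $1,906.56 per year
Municipal property tax: $5,838.84 per year
Yearly total = $383.04 + $1,906.56 + $5,838.84 = $8,128.44
Base monthly escrow = $8,128.44 ÷ 12 = $677.37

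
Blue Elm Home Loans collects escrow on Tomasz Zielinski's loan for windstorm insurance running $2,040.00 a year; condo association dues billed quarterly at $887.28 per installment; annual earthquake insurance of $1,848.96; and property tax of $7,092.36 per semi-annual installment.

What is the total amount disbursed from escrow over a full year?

$21,622.80

Windstorm insurance — $2,040.00 annually
Condo association dues — $887.28 × 4 = $3,549.12 annually
Earthquake insurance — $1,848.96 annually
Property tax — $7,092.36 × 2 = $14,184.72 annually
Yearly total = $2,040.00 + $3,549.12 + $1,848.96 + $14,184.72 = $21,622.80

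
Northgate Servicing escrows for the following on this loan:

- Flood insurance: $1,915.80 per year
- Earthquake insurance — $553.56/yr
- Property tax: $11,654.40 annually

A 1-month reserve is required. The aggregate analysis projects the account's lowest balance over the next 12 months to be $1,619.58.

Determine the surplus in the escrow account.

$442.60

Flood insurance — $1,915.80 per year
Earthquake insurance — $553.56 per year
Property tax — $11,654.40 per year
Total per year = $1,915.80 + $553.56 + $11,654.40 = $14,123.76
Base monthly escrow = $14,123.76 / 12 = $1,176.98
Cushion = 1 × $1,176.98 = $1,176.98
Surplus = $1,619.58 − $1,176.98 = $442.60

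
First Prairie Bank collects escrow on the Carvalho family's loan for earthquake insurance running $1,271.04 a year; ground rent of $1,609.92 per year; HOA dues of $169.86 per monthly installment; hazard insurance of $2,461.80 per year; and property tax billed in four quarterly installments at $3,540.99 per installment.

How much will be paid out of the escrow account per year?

Earthquake insurance: $1,271.04/yr
Ground rent: $1,609.92/yr
HOA dues: $169.86 × 12 = $2,038.32/yr
Hazard insurance: $2,461.80/yr
Property tax: $3,540.99 × 4 = $14,163.96/yr
Yearly total = $21,545.04

$21,545.04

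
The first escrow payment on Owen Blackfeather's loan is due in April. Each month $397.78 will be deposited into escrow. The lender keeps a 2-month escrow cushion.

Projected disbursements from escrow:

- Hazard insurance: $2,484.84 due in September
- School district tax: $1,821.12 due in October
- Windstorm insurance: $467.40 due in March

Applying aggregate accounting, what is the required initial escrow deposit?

Cushion = 2 × $397.78 = $795.56
Trial balance (start $0, +$397.78 each month, − disbursements):
  Apr: +$397.78 → $397.78
  May: +$397.78 → $795.56
  Jun: +$397.78 → $1,193.34
  Jul: +$397.78 → $1,591.12
  Aug: +$397.78 → $1,988.90
  Sep: +$397.78 − $2,484.84 → -$98.16
  Oct: +$397.78 − $1,821.12 → -$1,521.50
  Nov: +$397.78 → -$1,123.72
  Dec: +$397.78 → -$725.94
  Jan: +$397.78 → -$328.16
  Feb: +$397.78 → $69.62
  Mar: +$397.78 − $467.40 → $0.00
Lowest trial balance = -$1,521.50 (Oct)
Initial deposit = cushion − low point = $795.56 − (-$1,521.50) = $2,317.06

$2,317.06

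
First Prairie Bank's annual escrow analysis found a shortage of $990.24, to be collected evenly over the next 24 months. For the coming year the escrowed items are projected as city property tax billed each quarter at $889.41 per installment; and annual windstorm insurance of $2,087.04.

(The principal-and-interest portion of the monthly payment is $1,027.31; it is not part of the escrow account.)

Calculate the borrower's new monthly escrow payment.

City property tax: $889.41 × 4 = $3,557.64
Windstorm insurance: $2,087.04
Yearly total = $5,644.68
Base monthly escrow = $5,644.68 / 12 = $470.39
Shortage per month = $990.24 / 24 = $41.26
New monthly escrow = $470.39 + $41.26 = $511.65

$511.65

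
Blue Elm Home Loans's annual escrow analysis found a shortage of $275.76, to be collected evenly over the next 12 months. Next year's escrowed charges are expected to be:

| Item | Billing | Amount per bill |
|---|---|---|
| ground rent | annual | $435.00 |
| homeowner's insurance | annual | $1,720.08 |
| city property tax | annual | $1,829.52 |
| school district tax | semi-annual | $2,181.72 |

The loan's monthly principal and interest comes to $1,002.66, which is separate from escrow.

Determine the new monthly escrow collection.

Ground rent = $435.00/yr
Homeowner's insurance = $1,720.08/yr
City property tax = $1,829.52/yr
School district tax = $2,181.72 × 2 = $4,363.44/yr
Total annual escrow = $8,348.04
Per month = $8,348.04 ÷ 12 = $695.67
Monthly shortage recovery: $275.76 / 12 = $22.98
Adjusted monthly = $695.67 + $22.98 = $718.65

$718.65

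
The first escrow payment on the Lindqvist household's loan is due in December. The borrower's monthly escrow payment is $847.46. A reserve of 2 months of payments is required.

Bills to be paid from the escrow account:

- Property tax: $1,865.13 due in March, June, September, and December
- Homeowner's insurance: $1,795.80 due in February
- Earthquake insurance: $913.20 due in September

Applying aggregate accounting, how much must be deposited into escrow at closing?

Cushion = 2 × $847.46 = $1,694.92
Trial balance (start $0, +$847.46 each month, − disbursements):
  Dec: +$847.46 − $1,865.13 → -$1,017.67
  Jan: +$847.46 → -$170.21
  Feb: +$847.46 − $1,795.80 → -$1,118.55
  Mar: +$847.46 − $1,865.13 → -$2,136.22
  Apr: +$847.46 → -$1,288.76
  May: +$847.46 → -$441.30
  Jun: +$847.46 − $1,865.13 → -$1,458.97
  Jul: +$847.46 → -$611.51
  Aug: +$847.46 → $235.95
  Sep: +$847.46 − $2,778.33 → -$1,694.92
  Oct: +$847.46 → -$847.46
  Nov: +$847.46 → $0.00
Lowest trial balance = -$2,136.22 (Mar)
Initial deposit = cushion − low point = $1,694.92 − (-$2,136.22) = $3,831.14

$3,831.14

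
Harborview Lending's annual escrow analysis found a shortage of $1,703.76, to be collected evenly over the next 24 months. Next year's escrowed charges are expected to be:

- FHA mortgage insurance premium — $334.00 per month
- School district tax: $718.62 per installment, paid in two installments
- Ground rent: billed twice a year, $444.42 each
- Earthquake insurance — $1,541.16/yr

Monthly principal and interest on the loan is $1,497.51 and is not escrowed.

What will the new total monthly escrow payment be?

FHA mortgage insurance premium — $334.00 × 12 = $4,008.00/yr
School district tax — $718.62 × 2 = $1,437.24/yr
Ground rent — $444.42 × 2 = $888.84/yr
Earthquake insurance — $1,541.16/yr
Total per year = $4,008.00 + $1,437.24 + $888.84 + $1,541.16 = $7,875.24
Per month = $7,875.24 / 12 = $656.27
Shortage per month = $1,703.76 / 24 = $70.99
New monthly escrow = $656.27 + $70.99 = $727.26

$727.26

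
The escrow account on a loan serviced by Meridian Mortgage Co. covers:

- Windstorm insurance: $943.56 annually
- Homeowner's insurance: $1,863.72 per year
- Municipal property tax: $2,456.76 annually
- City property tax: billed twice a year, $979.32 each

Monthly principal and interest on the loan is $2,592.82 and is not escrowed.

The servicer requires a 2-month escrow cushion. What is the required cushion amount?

$1,203.78

Windstorm insurance = $943.56 annually
Homeowner's insurance = $1,863.72 annually
Municipal property tax = $2,456.76 annually
City property tax = $979.32 × 2 = $1,958.64 annually
Total annual escrow = $7,222.68
Monthly escrow = $7,222.68 / 12 = $601.89
Required cushion = 2 × $601.89 = $1,203.78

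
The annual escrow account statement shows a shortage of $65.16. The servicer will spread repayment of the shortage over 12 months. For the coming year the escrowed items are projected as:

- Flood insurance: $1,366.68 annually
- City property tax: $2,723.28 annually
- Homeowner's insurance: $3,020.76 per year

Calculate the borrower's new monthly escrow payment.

Flood insurance: $1,366.68 annually
City property tax: $2,723.28 annually
Homeowner's insurance: $3,020.76 annually
Annual escrow total = $7,110.72
Per month = $7,110.72 / 12 = $592.56
Shortage per month = $65.16 / 12 = $5.43
Adjusted monthly = $592.56 + $5.43 = $597.99

$597.99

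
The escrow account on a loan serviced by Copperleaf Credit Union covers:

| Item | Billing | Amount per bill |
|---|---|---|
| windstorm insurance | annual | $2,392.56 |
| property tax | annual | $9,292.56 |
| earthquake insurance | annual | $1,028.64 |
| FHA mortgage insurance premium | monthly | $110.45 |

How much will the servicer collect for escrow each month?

$1,169.93

Windstorm insurance: $2,392.56/yr
Property tax: $9,292.56/yr
Earthquake insurance: $1,028.64/yr
FHA mortgage insurance premium: $110.45 × 12 = $1,325.40/yr
Yearly total = $14,039.16
Per month = $14,039.16 ÷ 12 = $1,169.93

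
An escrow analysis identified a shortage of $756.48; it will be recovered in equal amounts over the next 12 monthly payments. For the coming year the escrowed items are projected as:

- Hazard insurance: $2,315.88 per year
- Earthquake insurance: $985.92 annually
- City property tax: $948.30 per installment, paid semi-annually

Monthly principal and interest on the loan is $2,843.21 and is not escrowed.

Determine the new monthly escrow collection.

$496.24

Hazard insurance = $2,315.88 per year
Earthquake insurance = $985.92 per year
City property tax = $948.30 × 2 = $1,896.60 per year
Total annual escrow = $2,315.88 + $985.92 + $1,896.60 = $5,198.40
Base monthly escrow = $5,198.40 / 12 = $433.20
Shortage spread = $756.48 / 12 = $63.04/mo
New monthly escrow = $433.20 + $63.04 = $496.24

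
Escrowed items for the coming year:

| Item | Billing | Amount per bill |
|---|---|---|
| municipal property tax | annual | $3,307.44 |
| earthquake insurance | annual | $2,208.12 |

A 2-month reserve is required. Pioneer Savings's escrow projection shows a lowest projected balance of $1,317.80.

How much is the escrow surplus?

Municipal property tax = $3,307.44 per year
Earthquake insurance = $2,208.12 per year
Total per year = $5,515.56
Base monthly escrow = $5,515.56 ÷ 12 = $459.63
Required reserve = 2 × $459.63 = $919.26
Excess over cushion: $1,317.80 − $919.26 = $398.54

$398.54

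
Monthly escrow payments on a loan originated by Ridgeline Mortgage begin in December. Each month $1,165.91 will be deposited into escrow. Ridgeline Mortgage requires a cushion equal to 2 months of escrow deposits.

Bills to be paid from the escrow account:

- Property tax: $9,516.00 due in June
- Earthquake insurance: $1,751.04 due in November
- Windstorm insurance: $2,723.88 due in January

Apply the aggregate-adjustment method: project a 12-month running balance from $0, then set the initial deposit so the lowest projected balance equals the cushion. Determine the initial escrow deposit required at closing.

$6,410.33

Cushion = 2 × $1,165.91 = $2,331.82
Trial balance (start $0, +$1,165.91 each month, − disbursements):
  Dec: +$1,165.91 → $1,165.91
  Jan: +$1,165.91 − $2,723.88 → -$392.06
  Feb: +$1,165.91 → $773.85
  Mar: +$1,165.91 → $1,939.76
  Apr: +$1,165.91 → $3,105.67
  May: +$1,165.91 → $4,271.58
  Jun: +$1,165.91 − $9,516.00 → -$4,078.51
  Jul: +$1,165.91 → -$2,912.60
  Aug: +$1,165.91 → -$1,746.69
  Sep: +$1,165.91 → -$580.78
  Oct: +$1,165.91 → $585.13
  Nov: +$1,165.91 − $1,751.04 → $0.00
Lowest trial balance = -$4,078.51 (Jun)
Initial deposit = cushion − low point = $2,331.82 − (-$4,078.51) = $6,410.33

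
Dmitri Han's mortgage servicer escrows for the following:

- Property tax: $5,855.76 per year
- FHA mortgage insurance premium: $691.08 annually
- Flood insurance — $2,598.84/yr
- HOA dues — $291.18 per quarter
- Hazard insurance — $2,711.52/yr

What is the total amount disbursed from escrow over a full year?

Property tax: $5,855.76 per year
FHA mortgage insurance premium: $691.08 per year
Flood insurance: $2,598.84 per year
HOA dues: $291.18 × 4 = $1,164.72 per year
Hazard insurance: $2,711.52 per year
Total per year = $5,855.76 + $691.08 + $2,598.84 + $1,164.72 + $2,711.52 = $13,021.92

$13,021.92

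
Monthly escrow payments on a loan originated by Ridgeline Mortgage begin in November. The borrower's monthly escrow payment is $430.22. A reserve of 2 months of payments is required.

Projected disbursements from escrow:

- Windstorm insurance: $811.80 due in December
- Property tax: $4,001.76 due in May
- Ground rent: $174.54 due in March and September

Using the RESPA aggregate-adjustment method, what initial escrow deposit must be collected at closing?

$2,837.00

Cushion = 2 × $430.22 = $860.44
Trial balance (start $0, +$430.22 each month, − disbursements):
  Nov: +$430.22 → $430.22
  Dec: +$430.22 − $811.80 → $48.64
  Jan: +$430.22 → $478.86
  Feb: +$430.22 → $909.08
  Mar: +$430.22 − $174.54 → $1,164.76
  Apr: +$430.22 → $1,594.98
  May: +$430.22 − $4,001.76 → -$1,976.56
  Jun: +$430.22 → -$1,546.34
  Jul: +$430.22 → -$1,116.12
  Aug: +$430.22 → -$685.90
  Sep: +$430.22 − $174.54 → -$430.22
  Oct: +$430.22 → $0.00
Lowest trial balance = -$1,976.56 (May)
Initial deposit = cushion − low point = $860.44 − (-$1,976.56) = $2,837.00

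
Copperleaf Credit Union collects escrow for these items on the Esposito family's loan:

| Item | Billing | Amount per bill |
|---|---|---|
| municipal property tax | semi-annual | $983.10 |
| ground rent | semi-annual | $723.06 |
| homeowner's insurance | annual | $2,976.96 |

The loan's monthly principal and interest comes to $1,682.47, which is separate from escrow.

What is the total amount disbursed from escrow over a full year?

Municipal property tax — $983.10 × 2 = $1,966.20 per year
Ground rent — $723.06 × 2 = $1,446.12 per year
Homeowner's insurance — $2,976.96 per year
Combined annual = $6,389.28

$6,389.28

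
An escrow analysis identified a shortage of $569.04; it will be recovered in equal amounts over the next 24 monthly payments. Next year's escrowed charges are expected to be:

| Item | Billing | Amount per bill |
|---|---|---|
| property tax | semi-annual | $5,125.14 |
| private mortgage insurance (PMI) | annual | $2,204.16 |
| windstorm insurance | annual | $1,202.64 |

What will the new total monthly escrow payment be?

$1,161.80

Property tax: $5,125.14 × 2 = $10,250.28 per year
Private mortgage insurance (PMI): $2,204.16 per year
Windstorm insurance: $1,202.64 per year
Total annual escrow = $13,657.08
Base monthly escrow = $13,657.08 / 12 = $1,138.09
Shortage spread = $569.04 / 24 = $23.71/mo
New monthly escrow = $1,138.09 + $23.71 = $1,161.80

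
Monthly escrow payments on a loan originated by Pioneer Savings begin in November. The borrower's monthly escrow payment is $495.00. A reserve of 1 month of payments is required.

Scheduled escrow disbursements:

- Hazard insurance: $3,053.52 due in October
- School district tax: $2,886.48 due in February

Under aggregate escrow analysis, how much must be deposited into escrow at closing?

Cushion = 1 × $495.00 = $495.00
Trial balance (start $0, +$495.00 each month, − disbursements):
  Nov: +$495.00 → $495.00
  Dec: +$495.00 → $990.00
  Jan: +$495.00 → $1,485.00
  Feb: +$495.00 − $2,886.48 → -$906.48
  Mar: +$495.00 → -$411.48
  Apr: +$495.00 → $83.52
  May: +$495.00 → $578.52
  Jun: +$495.00 → $1,073.52
  Jul: +$495.00 → $1,568.52
  Aug: +$495.00 → $2,063.52
  Sep: +$495.00 → $2,558.52
  Oct: +$495.00 − $3,053.52 → $0.00
Lowest trial balance = -$906.48 (Feb)
Initial deposit = cushion − low point = $495.00 − (-$906.48) = $1,401.48

$1,401.48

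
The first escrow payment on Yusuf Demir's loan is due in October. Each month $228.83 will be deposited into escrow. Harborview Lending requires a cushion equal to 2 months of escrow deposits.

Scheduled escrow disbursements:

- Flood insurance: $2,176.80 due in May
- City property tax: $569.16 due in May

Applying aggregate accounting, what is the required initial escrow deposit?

$1,372.98

Cushion = 2 × $228.83 = $457.66
Trial balance (start $0, +$228.83 each month, − disbursements):
  Oct: +$228.83 → $228.83
  Nov: +$228.83 → $457.66
  Dec: +$228.83 → $686.49
  Jan: +$228.83 → $915.32
  Feb: +$228.83 → $1,144.15
  Mar: +$228.83 → $1,372.98
  Apr: +$228.83 → $1,601.81
  May: +$228.83 − $2,745.96 → -$915.32
  Jun: +$228.83 → -$686.49
  Jul: +$228.83 → -$457.66
  Aug: +$228.83 → -$228.83
  Sep: +$228.83 → $0.00
Lowest trial balance = -$915.32 (May)
Initial deposit = cushion − low point = $457.66 − (-$915.32) = $1,372.98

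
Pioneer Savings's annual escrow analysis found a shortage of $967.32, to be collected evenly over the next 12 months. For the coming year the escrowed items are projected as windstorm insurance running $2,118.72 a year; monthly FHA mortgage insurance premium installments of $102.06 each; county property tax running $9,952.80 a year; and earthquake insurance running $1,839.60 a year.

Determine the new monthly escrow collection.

Windstorm insurance — $2,118.72/yr
FHA mortgage insurance premium — $102.06 × 12 = $1,224.72/yr
County property tax — $9,952.80/yr
Earthquake insurance — $1,839.60/yr
Annual escrow total = $2,118.72 + $1,224.72 + $9,952.80 + $1,839.60 = $15,135.84
Base monthly escrow = $15,135.84 ÷ 12 = $1,261.32
Monthly shortage recovery: $967.32 / 12 = $80.61
New monthly escrow = $1,261.32 + $80.61 = $1,341.93

$1,341.93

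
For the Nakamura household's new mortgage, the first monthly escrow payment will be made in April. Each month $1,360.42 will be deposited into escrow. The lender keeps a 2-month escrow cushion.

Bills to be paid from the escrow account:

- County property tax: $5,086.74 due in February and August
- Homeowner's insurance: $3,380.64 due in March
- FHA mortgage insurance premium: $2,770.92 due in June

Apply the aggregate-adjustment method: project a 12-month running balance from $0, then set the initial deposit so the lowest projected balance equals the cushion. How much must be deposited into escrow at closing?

Cushion = 2 × $1,360.42 = $2,720.84
Trial balance (start $0, +$1,360.42 each month, − disbursements):
  Apr: +$1,360.42 → $1,360.42
  May: +$1,360.42 → $2,720.84
  Jun: +$1,360.42 − $2,770.92 → $1,310.34
  Jul: +$1,360.42 → $2,670.76
  Aug: +$1,360.42 − $5,086.74 → -$1,055.56
  Sep: +$1,360.42 → $304.86
  Oct: +$1,360.42 → $1,665.28
  Nov: +$1,360.42 → $3,025.70
  Dec: +$1,360.42 → $4,386.12
  Jan: +$1,360.42 → $5,746.54
  Feb: +$1,360.42 − $5,086.74 → $2,020.22
  Mar: +$1,360.42 − $3,380.64 → $0.00
Lowest trial balance = -$1,055.56 (Aug)
Initial deposit = cushion − low point = $2,720.84 − (-$1,055.56) = $3,776.40

$3,776.40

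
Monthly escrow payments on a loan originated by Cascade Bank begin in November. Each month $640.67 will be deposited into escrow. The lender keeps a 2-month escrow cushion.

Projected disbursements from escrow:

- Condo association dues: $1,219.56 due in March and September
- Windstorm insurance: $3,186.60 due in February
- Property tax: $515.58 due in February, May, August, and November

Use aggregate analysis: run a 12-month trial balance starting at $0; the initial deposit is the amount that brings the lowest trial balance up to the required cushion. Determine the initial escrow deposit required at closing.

Cushion = 2 × $640.67 = $1,281.34
Trial balance (start $0, +$640.67 each month, − disbursements):
  Nov: +$640.67 − $515.58 → $125.09
  Dec: +$640.67 → $765.76
  Jan: +$640.67 → $1,406.43
  Feb: +$640.67 − $3,702.18 → -$1,655.08
  Mar: +$640.67 − $1,219.56 → -$2,233.97
  Apr: +$640.67 → -$1,593.30
  May: +$640.67 − $515.58 → -$1,468.21
  Jun: +$640.67 → -$827.54
  Jul: +$640.67 → -$186.87
  Aug: +$640.67 − $515.58 → -$61.78
  Sep: +$640.67 − $1,219.56 → -$640.67
  Oct: +$640.67 → $0.00
Lowest trial balance = -$2,233.97 (Mar)
Initial deposit = cushion − low point = $1,281.34 − (-$2,233.97) = $3,515.31

$3,515.31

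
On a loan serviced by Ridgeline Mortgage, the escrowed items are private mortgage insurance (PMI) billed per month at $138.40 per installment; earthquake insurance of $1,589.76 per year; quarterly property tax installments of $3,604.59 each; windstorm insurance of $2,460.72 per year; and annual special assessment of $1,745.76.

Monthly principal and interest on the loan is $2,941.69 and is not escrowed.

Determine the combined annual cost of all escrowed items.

$21,875.40

Private mortgage insurance (PMI) — $138.40 × 12 = $1,660.80
Earthquake insurance — $1,589.76
Property tax — $3,604.59 × 4 = $14,418.36
Windstorm insurance — $2,460.72
Special assessment — $1,745.76
Total per year = $1,660.80 + $1,589.76 + $14,418.36 + $2,460.72 + $1,745.76 = $21,875.40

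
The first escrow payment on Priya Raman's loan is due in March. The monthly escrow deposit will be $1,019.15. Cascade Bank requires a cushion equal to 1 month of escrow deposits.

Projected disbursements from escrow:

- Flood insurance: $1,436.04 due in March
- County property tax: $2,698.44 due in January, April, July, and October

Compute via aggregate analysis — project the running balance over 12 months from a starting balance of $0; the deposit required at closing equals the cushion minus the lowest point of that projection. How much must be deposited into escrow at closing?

Cushion = 1 × $1,019.15 = $1,019.15
Trial balance (start $0, +$1,019.15 each month, − disbursements):
  Mar: +$1,019.15 − $1,436.04 → -$416.89
  Apr: +$1,019.15 − $2,698.44 → -$2,096.18
  May: +$1,019.15 → -$1,077.03
  Jun: +$1,019.15 → -$57.88
  Jul: +$1,019.15 − $2,698.44 → -$1,737.17
  Aug: +$1,019.15 → -$718.02
  Sep: +$1,019.15 → $301.13
  Oct: +$1,019.15 − $2,698.44 → -$1,378.16
  Nov: +$1,019.15 → -$359.01
  Dec: +$1,019.15 → $660.14
  Jan: +$1,019.15 − $2,698.44 → -$1,019.15
  Feb: +$1,019.15 → $0.00
Lowest trial balance = -$2,096.18 (Apr)
Initial deposit = cushion − low point = $1,019.15 − (-$2,096.18) = $3,115.33

$3,115.33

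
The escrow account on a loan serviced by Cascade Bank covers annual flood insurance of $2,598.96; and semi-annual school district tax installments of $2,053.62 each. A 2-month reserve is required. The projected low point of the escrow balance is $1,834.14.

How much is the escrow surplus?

Flood insurance — $2,598.96
School district tax — $2,053.62 × 2 = $4,107.24
Total per year = $6,706.20
Base monthly escrow = $6,706.20 ÷ 12 = $558.85
Required cushion = 2 × $558.85 = $1,117.70
Surplus = $1,834.14 − $1,117.70 = $716.44

$716.44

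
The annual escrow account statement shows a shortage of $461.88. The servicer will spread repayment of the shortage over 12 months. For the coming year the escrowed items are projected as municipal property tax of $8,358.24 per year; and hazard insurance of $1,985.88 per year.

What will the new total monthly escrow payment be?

$900.50

Municipal property tax: $8,358.24
Hazard insurance: $1,985.88
Combined annual = $10,344.12
Monthly = $10,344.12 / 12 = $862.01
Monthly shortage recovery: $461.88 / 12 = $38.49
Adjusted monthly = $862.01 + $38.49 = $900.50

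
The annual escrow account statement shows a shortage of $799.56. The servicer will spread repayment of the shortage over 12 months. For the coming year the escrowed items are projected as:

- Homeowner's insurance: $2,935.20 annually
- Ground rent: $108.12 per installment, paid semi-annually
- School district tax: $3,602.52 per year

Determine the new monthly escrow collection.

Homeowner's insurance = $2,935.20
Ground rent = $108.12 × 2 = $216.24
School district tax = $3,602.52
Combined annual = $6,753.96
Monthly escrow = $6,753.96 ÷ 12 = $562.83
Monthly shortage recovery: $799.56 / 12 = $66.63
Adjusted monthly = $562.83 + $66.63 = $629.46

$629.46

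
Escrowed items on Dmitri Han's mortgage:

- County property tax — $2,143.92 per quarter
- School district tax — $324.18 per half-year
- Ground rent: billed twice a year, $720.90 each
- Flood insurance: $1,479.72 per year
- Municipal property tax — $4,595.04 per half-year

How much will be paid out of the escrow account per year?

$21,335.64

County property tax: $2,143.92 × 4 = $8,575.68
School district tax: $324.18 × 2 = $648.36
Ground rent: $720.90 × 2 = $1,441.80
Flood insurance: $1,479.72
Municipal property tax: $4,595.04 × 2 = $9,190.08
Annual escrow total = $21,335.64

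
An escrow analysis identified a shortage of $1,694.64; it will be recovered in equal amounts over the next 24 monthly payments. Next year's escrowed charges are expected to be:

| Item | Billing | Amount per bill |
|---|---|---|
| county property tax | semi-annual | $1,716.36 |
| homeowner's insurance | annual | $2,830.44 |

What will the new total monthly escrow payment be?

$592.54

County property tax — $1,716.36 × 2 = $3,432.72 per year
Homeowner's insurance — $2,830.44 per year
Total per year = $6,263.16
Base monthly escrow = $6,263.16 / 12 = $521.93
Monthly shortage recovery: $1,694.64 ÷ 24 = $70.61
Adjusted monthly = $521.93 + $70.61 = $592.54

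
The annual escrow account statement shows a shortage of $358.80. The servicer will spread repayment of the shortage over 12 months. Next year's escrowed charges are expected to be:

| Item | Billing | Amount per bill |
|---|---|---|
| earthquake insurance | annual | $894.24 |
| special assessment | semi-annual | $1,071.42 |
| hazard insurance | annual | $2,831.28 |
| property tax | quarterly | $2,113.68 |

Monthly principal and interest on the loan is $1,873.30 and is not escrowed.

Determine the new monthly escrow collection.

$1,223.49

Earthquake insurance = $894.24/yr
Special assessment = $1,071.42 × 2 = $2,142.84/yr
Hazard insurance = $2,831.28/yr
Property tax = $2,113.68 × 4 = $8,454.72/yr
Annual escrow total = $894.24 + $2,142.84 + $2,831.28 + $8,454.72 = $14,323.08
Monthly escrow = $14,323.08 / 12 = $1,193.59
Monthly shortage recovery: $358.80 ÷ 12 = $29.90
Adjusted monthly = $1,193.59 + $29.90 = $1,223.49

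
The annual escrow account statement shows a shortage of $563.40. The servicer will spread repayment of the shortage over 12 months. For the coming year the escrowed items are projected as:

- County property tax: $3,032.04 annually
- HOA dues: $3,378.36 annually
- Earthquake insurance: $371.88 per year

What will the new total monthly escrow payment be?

$612.14

County property tax: $3,032.04
HOA dues: $3,378.36
Earthquake insurance: $371.88
Total per year = $3,032.04 + $3,378.36 + $371.88 = $6,782.28
Per month = $6,782.28 / 12 = $565.19
Shortage spread = $563.40 / 12 = $46.95/mo
Adjusted monthly = $565.19 + $46.95 = $612.14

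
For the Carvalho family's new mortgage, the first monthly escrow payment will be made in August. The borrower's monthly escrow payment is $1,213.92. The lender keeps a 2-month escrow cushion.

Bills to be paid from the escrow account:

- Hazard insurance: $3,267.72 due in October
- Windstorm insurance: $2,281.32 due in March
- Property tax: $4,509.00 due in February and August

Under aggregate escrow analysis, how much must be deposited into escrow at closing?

Cushion = 2 × $1,213.92 = $2,427.84
Trial balance (start $0, +$1,213.92 each month, − disbursements):
  Aug: +$1,213.92 − $4,509.00 → -$3,295.08
  Sep: +$1,213.92 → -$2,081.16
  Oct: +$1,213.92 − $3,267.72 → -$4,134.96
  Nov: +$1,213.92 → -$2,921.04
  Dec: +$1,213.92 → -$1,707.12
  Jan: +$1,213.92 → -$493.20
  Feb: +$1,213.92 − $4,509.00 → -$3,788.28
  Mar: +$1,213.92 − $2,281.32 → -$4,855.68
  Apr: +$1,213.92 → -$3,641.76
  May: +$1,213.92 → -$2,427.84
  Jun: +$1,213.92 → -$1,213.92
  Jul: +$1,213.92 → $0.00
Lowest trial balance = -$4,855.68 (Mar)
Initial deposit = cushion − low point = $2,427.84 − (-$4,855.68) = $7,283.52

$7,283.52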